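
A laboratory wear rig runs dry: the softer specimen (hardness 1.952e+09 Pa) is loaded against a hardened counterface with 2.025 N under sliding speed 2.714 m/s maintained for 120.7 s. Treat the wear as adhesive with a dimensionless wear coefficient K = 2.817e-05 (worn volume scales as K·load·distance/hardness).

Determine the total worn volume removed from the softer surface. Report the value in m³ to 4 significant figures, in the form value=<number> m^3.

The computation maintains full float precision. The intermediates are printed rounded, and a single final rounding to four significant digits.
The distance L = v·t = 2.714 m/s × 120.7 s = 327.6 m.
Restated in SI base units: W = 2.025 N, H = 1.952e+09 Pa, K = 2.817e-05.
Wear volume V = K·W·L/H = 2.817e-05 · 2.025 · 327.6 / 1.952e+09 = 9.573e-12 m³.

value=9.573e-12 m^3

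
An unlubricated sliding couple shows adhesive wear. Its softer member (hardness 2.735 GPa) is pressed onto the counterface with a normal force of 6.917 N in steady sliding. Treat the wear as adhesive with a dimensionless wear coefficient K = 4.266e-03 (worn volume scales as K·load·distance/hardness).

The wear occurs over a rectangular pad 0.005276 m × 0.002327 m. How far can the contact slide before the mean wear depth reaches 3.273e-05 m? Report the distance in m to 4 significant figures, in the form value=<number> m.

Every step maintains exact precision; intermediate values appear rounded. Rounded just once: four significant digits.
Convert: Hardness H = 2.735 GPa = 2.735e+09 Pa.
Convert: Contact area A = 0.005276 m × 0.002327 m = 1.228e-05 m².
Expressed in SI base units: W = 6.917 N, H = 2.735e+09 Pa, K = 4.266e-03.
Permissible volume V_lim = h_lim·A = 3.273e-05 · 1.228e-05 = 4.018e-10 m³.
So the life L = V_lim·H/(K·W) = 4.018e-10 · 2.735e+09 / (4.266e-03 · 6.917) = 37.24 m.

value=37.24 m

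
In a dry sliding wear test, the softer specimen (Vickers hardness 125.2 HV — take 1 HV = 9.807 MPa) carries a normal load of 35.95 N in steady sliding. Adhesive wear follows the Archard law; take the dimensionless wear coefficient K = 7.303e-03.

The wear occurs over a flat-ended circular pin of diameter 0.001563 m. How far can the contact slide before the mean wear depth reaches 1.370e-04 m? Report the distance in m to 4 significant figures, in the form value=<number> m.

Intermediate values are shown rounded; the algebra runs at full float precision. Rounded just once to 4 significant digits.
Hardness H = 125.2 HV × 9.807 MPa/HV = 1228 MPa = 1.228e+09 Pa.
Contact area A = π·d²/4 = π·(0.001563 m)²/4 = 1.919e-06 m².
Working in SI base units: W = 35.95 N, H = 1.228e+09 Pa, K = 7.303e-03.
Allowed volume V_lim = h_lim·A = 1.370e-04 · 1.919e-06 = 2.629e-10 m³.
Life L = V_lim·H/(K·W) = 2.629e-10 · 1.228e+09 / (7.303e-03 · 35.95) = 1.229 m.

value=1.229 m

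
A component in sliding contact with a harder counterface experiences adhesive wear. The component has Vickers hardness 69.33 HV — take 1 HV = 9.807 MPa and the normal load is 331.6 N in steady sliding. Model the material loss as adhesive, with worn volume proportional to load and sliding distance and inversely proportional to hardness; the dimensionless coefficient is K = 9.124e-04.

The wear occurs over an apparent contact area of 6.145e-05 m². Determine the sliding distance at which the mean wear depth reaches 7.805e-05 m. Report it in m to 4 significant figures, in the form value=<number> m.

value=10.78 m

Intermediate values are displayed rounded. All arithmetic maintains full precision — one final rounding, at four significant digits.
Hardness H = 69.33 HV × 9.807 MPa/HV = 679.9 MPa = 6.799e+08 Pa.
In SI base units, W = 331.6 N, H = 6.799e+08 Pa, K = 9.124e-04.
At the depth limit, V_lim = h_lim·A = 7.805e-05 · 6.145e-05 = 4.796e-09 m³.
Thus life L = V_lim·H/(K·W) = 4.796e-09 · 6.799e+08 / (9.124e-04 · 331.6) = 10.78 m.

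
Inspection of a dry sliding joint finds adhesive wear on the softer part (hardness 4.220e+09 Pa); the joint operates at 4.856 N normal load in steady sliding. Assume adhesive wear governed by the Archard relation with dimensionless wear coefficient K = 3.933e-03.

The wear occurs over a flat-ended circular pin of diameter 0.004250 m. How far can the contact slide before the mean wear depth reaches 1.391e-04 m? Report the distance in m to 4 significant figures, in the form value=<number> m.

Intermediate values are shown rounded, and the algebra maintains exact precision. Rounded once at the end to 4 significant digits.
Convert: Contact area A = π·d²/4 = π·(0.004250 m)²/4 = 1.419e-05 m².
In SI base units: W = 4.856 N, H = 4.220e+09 Pa, K = 3.933e-03.
Volume at the limit: V_lim = h_lim·A = 1.391e-04 · 1.419e-05 = 1.973e-09 m³.
Inverting, life L = V_lim·H/(K·W) = 1.973e-09 · 4.220e+09 / (3.933e-03 · 4.856) = 436.0 m.

value=436.0 m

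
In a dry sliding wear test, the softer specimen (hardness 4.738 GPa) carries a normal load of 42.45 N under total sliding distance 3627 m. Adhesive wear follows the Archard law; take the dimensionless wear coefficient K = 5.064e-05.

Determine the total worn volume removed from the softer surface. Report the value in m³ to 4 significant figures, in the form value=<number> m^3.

value=1.646e-09 m^3

Intermediates appear rounded. All arithmetic runs at full float precision; rounded once at the end, at four significant figures.
Convert: Hardness H = 4.738 GPa = 4.738e+09 Pa.
SI base units throughout: W = 42.45 N, H = 4.738e+09 Pa, K = 5.064e-05.
Wear volume V = K·W·L/H = 5.064e-05 · 42.45 · 3627 / 4.738e+09 = 1.646e-09 m³.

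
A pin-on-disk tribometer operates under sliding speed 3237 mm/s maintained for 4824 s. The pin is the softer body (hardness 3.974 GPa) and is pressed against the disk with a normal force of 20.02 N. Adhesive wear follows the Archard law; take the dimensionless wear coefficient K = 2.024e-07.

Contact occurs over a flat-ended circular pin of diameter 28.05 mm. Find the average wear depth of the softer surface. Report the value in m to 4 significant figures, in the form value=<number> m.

value=2.577e-08 m

Intermediates are shown rounded; every step carries full float precision. Rounded once at the end, at four significant figures.
Sliding speed v = 3237 mm/s = 3.237 m/s. The distance L = v·t = 3.237 m/s × 4824 s = 1.562e+04 m.
Hardness H = 3.974 GPa = 3.974e+09 Pa.
Pin diameter d = 28.05 mm = 0.02805 m. Contact area A = π·d²/4 = π·(0.02805 m)²/4 = 6.180e-04 m².
Expressed in SI base units: W = 20.02 N, H = 3.974e+09 Pa, K = 2.024e-07.
The Archard volume V = K·W·L/H = 2.024e-07 · 20.02 · 1.562e+04 / 3.974e+09 = 1.592e-11 m³.
Mean wear depth h = V/A = 1.592e-11 / 6.180e-04 = 2.577e-08 m.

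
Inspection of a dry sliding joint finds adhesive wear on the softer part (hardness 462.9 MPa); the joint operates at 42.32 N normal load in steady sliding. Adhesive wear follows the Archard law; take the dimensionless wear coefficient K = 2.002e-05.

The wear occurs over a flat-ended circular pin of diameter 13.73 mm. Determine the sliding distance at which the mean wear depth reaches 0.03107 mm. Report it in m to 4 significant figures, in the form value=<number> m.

value=2513 m

Intermediate values are printed rounded; every step maintains full float precision — one last rounding to four significant digits.
Hardness H = 462.9 MPa = 4.629e+08 Pa.
Pin diameter d = 13.73 mm = 0.01373 m. Contact area A = π·d²/4 = π·(0.01373 m)²/4 = 1.481e-04 m².
Depth limit h_lim = 0.03107 mm = 3.107e-05 m.
Restated in SI base units: W = 42.32 N, H = 4.629e+08 Pa, K = 2.002e-05.
At the depth limit, V_lim = h_lim·A = 3.107e-05 · 1.481e-04 = 4.600e-09 m³.
So the life L = V_lim·H/(K·W) = 4.600e-09 · 4.629e+08 / (2.002e-05 · 42.32) = 2513 m.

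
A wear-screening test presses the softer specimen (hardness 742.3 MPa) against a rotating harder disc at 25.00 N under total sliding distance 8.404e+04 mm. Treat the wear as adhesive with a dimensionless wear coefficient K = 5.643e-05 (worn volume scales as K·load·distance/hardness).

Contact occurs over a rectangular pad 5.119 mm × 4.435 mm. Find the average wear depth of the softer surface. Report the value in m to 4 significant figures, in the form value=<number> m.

Every step maintains full precision, and intermediate values appear rounded; a single final rounding, at four significant figures.
Convert: Distance covered L = 8.404e+04 mm = 84.04 m.
Convert: Hardness H = 742.3 MPa = 7.423e+08 Pa.
Convert: Pad sides 5.119 mm × 4.435 mm = 0.005119 m × 0.004435 m. Contact area A = 0.005119 m × 0.004435 m = 2.270e-05 m².
In SI base units: W = 25.00 N, H = 7.423e+08 Pa, K = 5.643e-05.
Volume removed: V = K·W·L/H = 5.643e-05 · 25.00 · 84.04 / 7.423e+08 = 1.597e-10 m³.
Depth h = V/A = 1.597e-10 / 2.270e-05 = 7.035e-06 m.

value=7.035e-06 m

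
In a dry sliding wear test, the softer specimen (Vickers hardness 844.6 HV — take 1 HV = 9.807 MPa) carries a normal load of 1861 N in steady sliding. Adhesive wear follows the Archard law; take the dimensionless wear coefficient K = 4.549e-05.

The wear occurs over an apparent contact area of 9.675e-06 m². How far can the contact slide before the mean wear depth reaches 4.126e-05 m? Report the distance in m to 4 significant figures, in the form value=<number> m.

value=39.06 m

Each operation holds exact precision; quoted intermediates are rounded, and one final rounding to four significant digits.
Hardness H = 844.6 HV × 9.807 MPa/HV = 8283 MPa = 8.283e+09 Pa.
In SI base units, W = 1861 N, H = 8.283e+09 Pa, K = 4.549e-05.
At the depth limit, V_lim = h_lim·A = 4.126e-05 · 9.675e-06 = 3.992e-10 m³.
So the life L = V_lim·H/(K·W) = 3.992e-10 · 8.283e+09 / (4.549e-05 · 1861) = 39.06 m.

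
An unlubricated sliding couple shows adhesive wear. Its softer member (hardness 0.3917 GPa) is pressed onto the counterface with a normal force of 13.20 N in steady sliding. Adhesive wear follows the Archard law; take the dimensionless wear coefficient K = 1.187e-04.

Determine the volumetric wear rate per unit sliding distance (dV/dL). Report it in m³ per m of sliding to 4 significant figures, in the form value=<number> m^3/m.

The computation keeps full precision, and the intermediates are displayed rounded — a single final rounding: four significant figures.
Convert: Hardness H = 0.3917 GPa = 3.917e+08 Pa.
Expressed in SI base units: W = 13.20 N, H = 3.917e+08 Pa, K = 1.187e-04.
Rate of wear dV/dL = K·W/H: 1.187e-04 · 13.20 / 3.917e+08 = 4.000e-12 m³/m.

value=4.000e-12 m^3/m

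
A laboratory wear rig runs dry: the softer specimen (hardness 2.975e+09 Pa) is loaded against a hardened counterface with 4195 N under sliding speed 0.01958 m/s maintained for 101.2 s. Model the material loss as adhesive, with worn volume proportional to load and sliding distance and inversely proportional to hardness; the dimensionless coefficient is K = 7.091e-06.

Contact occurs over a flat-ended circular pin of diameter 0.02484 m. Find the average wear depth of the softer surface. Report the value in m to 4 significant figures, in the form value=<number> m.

The algebra keeps full float precision, and shown intermediates are rounded — rounded once at the end, at four significant figures.
Convert: Distance covered L = v·t = 0.01958 m/s × 101.2 s = 1.981 m.
Convert: Contact area A = π·d²/4 = π·(0.02484 m)²/4 = 4.846e-04 m².
SI base units throughout: W = 4195 N, H = 2.975e+09 Pa, K = 7.091e-06.
Archard volume V = K·W·L/H = 7.091e-06 · 4195 · 1.981 / 2.975e+09 = 1.981e-11 m³.
Depth h = V/A = 1.981e-11 / 4.846e-04 = 4.088e-08 m.

value=4.088e-08 m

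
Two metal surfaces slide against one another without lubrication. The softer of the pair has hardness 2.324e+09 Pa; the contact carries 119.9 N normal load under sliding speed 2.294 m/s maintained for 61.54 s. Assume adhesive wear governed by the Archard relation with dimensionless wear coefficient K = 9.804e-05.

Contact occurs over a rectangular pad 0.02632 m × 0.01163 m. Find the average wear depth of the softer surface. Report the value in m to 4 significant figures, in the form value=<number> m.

The intermediates appear rounded. The computation maintains exact precision; one last rounding to 4 significant digits.
Convert: Sliding distance L = v·t = 2.294 m/s × 61.54 s = 141.2 m.
Convert: Contact area A = 0.02632 m × 0.01163 m = 3.061e-04 m².
Working in SI base units: W = 119.9 N, H = 2.324e+09 Pa, K = 9.804e-05.
Apply Archard: V = K·W·L/H = 9.804e-05 · 119.9 · 141.2 / 2.324e+09 = 7.141e-10 m³.
Mean wear depth h = V/A = 7.141e-10 / 3.061e-04 = 2.333e-06 m.

value=2.333e-06 m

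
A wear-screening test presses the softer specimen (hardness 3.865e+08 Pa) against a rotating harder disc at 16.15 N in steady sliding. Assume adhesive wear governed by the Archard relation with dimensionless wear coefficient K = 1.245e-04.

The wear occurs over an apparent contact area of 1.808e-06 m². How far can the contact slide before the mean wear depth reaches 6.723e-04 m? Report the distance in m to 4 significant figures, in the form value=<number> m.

Every step maintains full precision. The intermediates are printed rounded. Rounded once at the end to 4 significant digits.
In SI base units: W = 16.15 N, H = 3.865e+08 Pa, K = 1.245e-04.
Permissible volume V_lim = h_lim·A = 6.723e-04 · 1.808e-06 = 1.216e-09 m³.
Sliding life L = V_lim·H/(K·W) = 1.216e-09 · 3.865e+08 / (1.245e-04 · 16.15) = 233.7 m.

value=233.7 m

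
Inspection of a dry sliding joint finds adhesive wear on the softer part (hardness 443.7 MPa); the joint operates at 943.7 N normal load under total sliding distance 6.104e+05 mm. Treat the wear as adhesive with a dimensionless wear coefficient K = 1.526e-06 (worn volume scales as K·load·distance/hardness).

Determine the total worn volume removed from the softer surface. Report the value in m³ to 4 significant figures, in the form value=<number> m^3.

Displayed values are rounded, and every step carries exact precision — a lone final rounding, at 4 significant figures.
Path length L = 6.104e+05 mm = 610.4 m.
Hardness H = 443.7 MPa = 4.437e+08 Pa.
In SI base units, W = 943.7 N, H = 4.437e+08 Pa, K = 1.526e-06.
The Archard volume V = K·W·L/H = 1.526e-06 · 943.7 · 610.4 / 4.437e+08 = 1.981e-09 m³.

value=1.981e-09 m^3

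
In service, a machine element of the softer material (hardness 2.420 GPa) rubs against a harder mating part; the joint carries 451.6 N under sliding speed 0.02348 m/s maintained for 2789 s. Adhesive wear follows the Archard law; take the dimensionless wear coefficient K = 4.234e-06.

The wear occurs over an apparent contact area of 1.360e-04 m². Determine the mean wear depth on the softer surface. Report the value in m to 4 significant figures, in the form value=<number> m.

Intermediate values are displayed rounded, and each operation maintains exact precision, and one last rounding: four significant figures.
Total distance L = v·t = 0.02348 m/s × 2789 s = 65.49 m.
Hardness H = 2.420 GPa = 2.420e+09 Pa.
In SI base units: W = 451.6 N, H = 2.420e+09 Pa, K = 4.234e-06.
By Archard's law, V = K·W·L/H = 4.234e-06 · 451.6 · 65.49 / 2.420e+09 = 5.174e-11 m³.
Wear depth h = V/A = 5.174e-11 / 1.360e-04 = 3.804e-07 m.

value=3.804e-07 m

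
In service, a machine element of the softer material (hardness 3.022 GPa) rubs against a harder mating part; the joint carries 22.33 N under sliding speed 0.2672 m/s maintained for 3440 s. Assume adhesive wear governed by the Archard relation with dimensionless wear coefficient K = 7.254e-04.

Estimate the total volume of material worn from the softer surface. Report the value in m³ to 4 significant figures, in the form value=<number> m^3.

value=4.927e-09 m^3

The computation keeps full precision, and quoted intermediates are rounded; one last rounding, at 4 significant figures.
Path length L = v·t = 0.2672 m/s × 3440 s = 919.2 m.
Hardness H = 3.022 GPa = 3.022e+09 Pa.
Collected in SI base units: W = 22.33 N, H = 3.022e+09 Pa, K = 7.254e-04.
Apply Archard: V = K·W·L/H = 7.254e-04 · 22.33 · 919.2 / 3.022e+09 = 4.927e-09 m³.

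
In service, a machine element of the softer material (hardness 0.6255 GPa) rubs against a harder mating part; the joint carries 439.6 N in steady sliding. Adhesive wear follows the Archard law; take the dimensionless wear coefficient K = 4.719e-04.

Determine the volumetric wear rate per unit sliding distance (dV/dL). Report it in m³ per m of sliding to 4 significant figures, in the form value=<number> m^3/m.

The computation maintains full precision. Intermediate values appear rounded — a lone final rounding to 4 significant digits.
Convert: Hardness H = 0.6255 GPa = 6.255e+08 Pa.
Collected in SI base units: W = 439.6 N, H = 6.255e+08 Pa, K = 4.719e-04.
Wear rate dV/dL = K·W/H, per unit distance: 4.719e-04 · 439.6 / 6.255e+08 = 3.317e-10 m³/m.

value=3.317e-10 m^3/m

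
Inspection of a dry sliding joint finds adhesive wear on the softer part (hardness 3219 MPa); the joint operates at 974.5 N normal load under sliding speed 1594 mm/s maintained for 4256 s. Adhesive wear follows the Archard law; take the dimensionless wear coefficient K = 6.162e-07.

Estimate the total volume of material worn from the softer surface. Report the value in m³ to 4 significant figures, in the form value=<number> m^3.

Each operation keeps full precision. Quoted intermediates are rounded — a single final rounding: four significant figures.
Convert: Sliding speed v = 1594 mm/s = 1.594 m/s. The distance L = v·t = 1.594 m/s × 4256 s = 6784 m.
Convert: Hardness H = 3219 MPa = 3.219e+09 Pa.
Working in SI base units: W = 974.5 N, H = 3.219e+09 Pa, K = 6.162e-07.
By Archard's law, V = K·W·L/H = 6.162e-07 · 974.5 · 6784 / 3.219e+09 = 1.266e-09 m³.

value=1.266e-09 m^3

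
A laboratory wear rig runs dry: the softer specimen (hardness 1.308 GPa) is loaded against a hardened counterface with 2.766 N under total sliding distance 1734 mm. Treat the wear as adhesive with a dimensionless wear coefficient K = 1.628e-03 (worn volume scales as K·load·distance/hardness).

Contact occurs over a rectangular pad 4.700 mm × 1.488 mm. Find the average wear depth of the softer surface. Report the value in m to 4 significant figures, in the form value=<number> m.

value=8.536e-07 m

Every step carries exact precision, and intermediate values are printed rounded; a single final rounding: four significant digits.
Convert: Distance covered L = 1734 mm = 1.734 m.
Convert: Hardness H = 1.308 GPa = 1.308e+09 Pa.
Convert: Pad sides 4.700 mm × 1.488 mm = 0.004700 m × 0.001488 m. Contact area A = 0.004700 m × 0.001488 m = 6.994e-06 m².
In SI base units, W = 2.766 N, H = 1.308e+09 Pa, K = 1.628e-03.
Volume removed: V = K·W·L/H = 1.628e-03 · 2.766 · 1.734 / 1.308e+09 = 5.970e-12 m³.
Mean depth h = V/A = 5.970e-12 / 6.994e-06 = 8.536e-07 m.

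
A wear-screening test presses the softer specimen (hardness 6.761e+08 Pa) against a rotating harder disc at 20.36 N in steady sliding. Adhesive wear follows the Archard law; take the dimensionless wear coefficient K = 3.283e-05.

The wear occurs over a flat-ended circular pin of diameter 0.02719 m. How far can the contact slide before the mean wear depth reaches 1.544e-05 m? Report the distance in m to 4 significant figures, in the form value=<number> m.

Quoted intermediates are rounded; all arithmetic keeps exact precision. Rounded once at the end to four significant figures.
Contact area A = π·d²/4 = π·(0.02719 m)²/4 = 5.806e-04 m².
Collected in SI base units: W = 20.36 N, H = 6.761e+08 Pa, K = 3.283e-05.
Wearable volume V_lim = h_lim·A = 1.544e-05 · 5.806e-04 = 8.965e-09 m³.
Sliding life L = V_lim·H/(K·W) = 8.965e-09 · 6.761e+08 / (3.283e-05 · 20.36) = 9068 m.

value=9068 m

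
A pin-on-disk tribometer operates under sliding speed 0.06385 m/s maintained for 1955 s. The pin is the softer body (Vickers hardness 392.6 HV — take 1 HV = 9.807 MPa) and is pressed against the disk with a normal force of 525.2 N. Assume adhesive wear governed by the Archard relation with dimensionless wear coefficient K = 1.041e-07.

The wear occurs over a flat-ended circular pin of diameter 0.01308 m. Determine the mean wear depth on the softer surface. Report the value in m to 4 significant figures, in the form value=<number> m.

value=1.319e-08 m

Every step keeps exact precision; the intermediates are shown rounded. Rounded once at the end to four significant figures.
Convert: The distance L = v·t = 0.06385 m/s × 1955 s = 124.8 m.
Convert: Hardness H = 392.6 HV × 9.807 MPa/HV = 3850 MPa = 3.850e+09 Pa.
Convert: Contact area A = π·d²/4 = π·(0.01308 m)²/4 = 1.344e-04 m².
Collected in SI base units: W = 525.2 N, H = 3.850e+09 Pa, K = 1.041e-07.
Apply Archard: V = K·W·L/H = 1.041e-07 · 525.2 · 124.8 / 3.850e+09 = 1.773e-12 m³.
Depth h = V/A = 1.773e-12 / 1.344e-04 = 1.319e-08 m.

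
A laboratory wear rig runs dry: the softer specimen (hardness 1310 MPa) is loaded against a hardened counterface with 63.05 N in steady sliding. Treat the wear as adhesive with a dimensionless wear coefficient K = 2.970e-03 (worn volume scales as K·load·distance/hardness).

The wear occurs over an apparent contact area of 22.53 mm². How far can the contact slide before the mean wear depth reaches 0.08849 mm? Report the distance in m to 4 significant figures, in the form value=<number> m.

All arithmetic runs at full precision; intermediates are displayed rounded. Rounded just once: four significant digits.
Convert: Hardness H = 1310 MPa = 1.310e+09 Pa.
Convert: Contact area A = 22.53 mm² = 2.253e-05 m².
Convert: Depth limit h_lim = 0.08849 mm = 8.849e-05 m.
As SI base values: W = 63.05 N, H = 1.310e+09 Pa, K = 2.970e-03.
Permissible volume V_lim = h_lim·A = 8.849e-05 · 2.253e-05 = 1.994e-09 m³.
Inverting, life L = V_lim·H/(K·W) = 1.994e-09 · 1.310e+09 / (2.970e-03 · 63.05) = 13.95 m.

value=13.95 m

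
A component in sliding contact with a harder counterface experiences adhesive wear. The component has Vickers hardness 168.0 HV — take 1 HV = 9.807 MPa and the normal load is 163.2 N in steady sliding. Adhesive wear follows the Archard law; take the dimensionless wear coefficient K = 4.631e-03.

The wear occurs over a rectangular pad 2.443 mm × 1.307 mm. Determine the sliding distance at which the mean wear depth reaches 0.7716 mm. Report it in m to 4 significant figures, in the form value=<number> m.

value=5.371 m

Displayed values are rounded, and all arithmetic maintains full precision — one last rounding: four significant digits.
Convert: Hardness H = 168.0 HV × 9.807 MPa/HV = 1648 MPa = 1.648e+09 Pa.
Convert: Pad sides 2.443 mm × 1.307 mm = 0.002443 m × 0.001307 m. Contact area A = 0.002443 m × 0.001307 m = 3.193e-06 m².
Convert: Depth limit h_lim = 0.7716 mm = 7.716e-04 m.
In SI base units: W = 163.2 N, H = 1.648e+09 Pa, K = 4.631e-03.
Permissible volume V_lim = h_lim·A = 7.716e-04 · 3.193e-06 = 2.464e-09 m³.
Thus life L = V_lim·H/(K·W) = 2.464e-09 · 1.648e+09 / (4.631e-03 · 163.2) = 5.371 m.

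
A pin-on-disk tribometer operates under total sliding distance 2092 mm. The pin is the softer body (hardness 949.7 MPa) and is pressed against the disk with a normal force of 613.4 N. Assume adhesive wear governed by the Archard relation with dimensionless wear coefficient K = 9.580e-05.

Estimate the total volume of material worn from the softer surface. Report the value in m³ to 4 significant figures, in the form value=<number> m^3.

value=1.294e-10 m^3

The computation holds full precision — intermediate values are printed rounded. Rounded once at the end, at four significant figures.
The distance L = 2092 mm = 2.092 m.
Hardness H = 949.7 MPa = 9.497e+08 Pa.
In SI base units: W = 613.4 N, H = 9.497e+08 Pa, K = 9.580e-05.
Volume removed: V = K·W·L/H = 9.580e-05 · 613.4 · 2.092 / 9.497e+08 = 1.294e-10 m³.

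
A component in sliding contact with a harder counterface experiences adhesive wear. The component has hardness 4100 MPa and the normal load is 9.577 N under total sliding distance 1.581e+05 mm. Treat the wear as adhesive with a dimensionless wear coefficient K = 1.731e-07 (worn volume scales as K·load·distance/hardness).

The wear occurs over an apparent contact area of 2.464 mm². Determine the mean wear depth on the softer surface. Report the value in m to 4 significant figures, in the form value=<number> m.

The computation carries exact precision — intermediates appear rounded. Rounded once at the end, at 4 significant digits.
The distance L = 1.581e+05 mm = 158.1 m.
Hardness H = 4100 MPa = 4.100e+09 Pa.
Contact area A = 2.464 mm² = 2.464e-06 m².
Restated in SI base units: W = 9.577 N, H = 4.100e+09 Pa, K = 1.731e-07.
Archard relation: V = K·W·L/H = 1.731e-07 · 9.577 · 158.1 / 4.100e+09 = 6.393e-14 m³.
Mean wear depth h = V/A = 6.393e-14 / 2.464e-06 = 2.594e-08 m.

value=2.594e-08 m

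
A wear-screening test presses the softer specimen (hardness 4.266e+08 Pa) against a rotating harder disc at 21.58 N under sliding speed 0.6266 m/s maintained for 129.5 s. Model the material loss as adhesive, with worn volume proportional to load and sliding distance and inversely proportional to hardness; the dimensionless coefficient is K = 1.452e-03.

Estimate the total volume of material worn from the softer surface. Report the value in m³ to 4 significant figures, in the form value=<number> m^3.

value=5.960e-09 m^3

Every step carries full precision; intermediates are printed rounded; one last rounding: 4 significant digits.
Distance L = v·t = 0.6266 m/s × 129.5 s = 81.14 m.
Collected in SI base units: W = 21.58 N, H = 4.266e+08 Pa, K = 1.452e-03.
Archard relation: V = K·W·L/H = 1.452e-03 · 21.58 · 81.14 / 4.266e+08 = 5.960e-09 m³.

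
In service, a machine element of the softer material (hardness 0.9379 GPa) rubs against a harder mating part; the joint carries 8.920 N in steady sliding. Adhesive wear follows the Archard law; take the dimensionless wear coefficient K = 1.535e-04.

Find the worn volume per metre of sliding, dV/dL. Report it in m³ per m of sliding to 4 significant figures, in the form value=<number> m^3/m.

value=1.460e-12 m^3/m

The intermediates appear rounded, and each operation keeps full float precision. Rounded just once: 4 significant digits.
Convert: Hardness H = 0.9379 GPa = 9.379e+08 Pa.
Collected in SI base units: W = 8.920 N, H = 9.379e+08 Pa, K = 1.535e-04.
Sliding wear rate dV/dL = K·W/H, so: 1.535e-04 · 8.920 / 9.379e+08 = 1.460e-12 m³/m.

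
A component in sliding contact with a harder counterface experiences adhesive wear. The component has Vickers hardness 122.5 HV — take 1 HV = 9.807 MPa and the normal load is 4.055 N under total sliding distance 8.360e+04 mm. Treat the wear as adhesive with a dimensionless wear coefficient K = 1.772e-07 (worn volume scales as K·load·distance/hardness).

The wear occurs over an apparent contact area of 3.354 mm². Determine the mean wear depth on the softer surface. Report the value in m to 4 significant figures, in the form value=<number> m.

value=1.491e-08 m

Printed values are rounded. The computation runs at exact precision, and one last rounding, at 4 significant digits.
The distance L = 8.360e+04 mm = 83.60 m.
Hardness H = 122.5 HV × 9.807 MPa/HV = 1201 MPa = 1.201e+09 Pa.
Contact area A = 3.354 mm² = 3.354e-06 m².
SI base units throughout: W = 4.055 N, H = 1.201e+09 Pa, K = 1.772e-07.
Worn volume V = K·W·L/H = 1.772e-07 · 4.055 · 83.60 / 1.201e+09 = 5.000e-14 m³.
Mean wear depth h = V/A = 5.000e-14 / 3.354e-06 = 1.491e-08 m.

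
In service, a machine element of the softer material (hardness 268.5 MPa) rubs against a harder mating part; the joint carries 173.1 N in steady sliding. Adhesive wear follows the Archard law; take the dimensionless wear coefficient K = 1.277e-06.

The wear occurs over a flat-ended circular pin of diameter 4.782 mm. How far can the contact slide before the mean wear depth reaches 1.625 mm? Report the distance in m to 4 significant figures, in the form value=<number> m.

value=3.545e+04 m

Each operation maintains full float precision — displayed values are rounded, and rounded once at the end: 4 significant digits.
Hardness H = 268.5 MPa = 2.685e+08 Pa.
Pin diameter d = 4.782 mm = 0.004782 m. Contact area A = π·d²/4 = π·(0.004782 m)²/4 = 1.796e-05 m².
Depth limit h_lim = 1.625 mm = 0.001625 m.
Expressed in SI base units: W = 173.1 N, H = 2.685e+08 Pa, K = 1.277e-06.
Permissible volume V_lim = h_lim·A = 0.001625 · 1.796e-05 = 2.919e-08 m³.
Life L = V_lim·H/(K·W) = 2.919e-08 · 2.685e+08 / (1.277e-06 · 173.1) = 3.545e+04 m.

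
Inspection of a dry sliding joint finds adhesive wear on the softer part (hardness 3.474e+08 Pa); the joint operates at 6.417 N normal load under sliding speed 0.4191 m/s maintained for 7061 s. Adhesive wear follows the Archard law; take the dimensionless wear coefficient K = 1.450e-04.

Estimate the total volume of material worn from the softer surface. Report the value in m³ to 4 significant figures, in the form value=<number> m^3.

value=7.926e-09 m^3

Intermediates appear rounded; each operation runs at exact precision. Rounded just once: four significant figures.
Total distance L = v·t = 0.4191 m/s × 7061 s = 2959 m.
SI base units throughout: W = 6.417 N, H = 3.474e+08 Pa, K = 1.450e-04.
By Archard's law, V = K·W·L/H = 1.450e-04 · 6.417 · 2959 / 3.474e+08 = 7.926e-09 m³.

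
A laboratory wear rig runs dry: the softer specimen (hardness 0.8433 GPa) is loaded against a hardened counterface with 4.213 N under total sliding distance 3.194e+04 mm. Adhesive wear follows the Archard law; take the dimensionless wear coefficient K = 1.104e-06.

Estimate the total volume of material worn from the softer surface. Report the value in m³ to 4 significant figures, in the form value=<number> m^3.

Each operation holds full precision. The intermediates are printed rounded — one final rounding, at 4 significant figures.
Path length L = 3.194e+04 mm = 31.94 m.
Hardness H = 0.8433 GPa = 8.433e+08 Pa.
Restated in SI base units: W = 4.213 N, H = 8.433e+08 Pa, K = 1.104e-06.
Volume removed: V = K·W·L/H = 1.104e-06 · 4.213 · 31.94 / 8.433e+08 = 1.762e-13 m³.

value=1.762e-13 m^3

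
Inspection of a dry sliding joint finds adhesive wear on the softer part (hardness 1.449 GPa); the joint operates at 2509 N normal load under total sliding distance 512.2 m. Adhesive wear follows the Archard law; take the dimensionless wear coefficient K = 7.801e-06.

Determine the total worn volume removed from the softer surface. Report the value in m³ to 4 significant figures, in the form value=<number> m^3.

Every step keeps full precision — printed values are rounded. Rounded once at the end: four significant digits.
Convert: Hardness H = 1.449 GPa = 1.449e+09 Pa.
In SI base units: W = 2509 N, H = 1.449e+09 Pa, K = 7.801e-06.
Archard volume V = K·W·L/H = 7.801e-06 · 2509 · 512.2 / 1.449e+09 = 6.919e-09 m³.

value=6.919e-09 m^3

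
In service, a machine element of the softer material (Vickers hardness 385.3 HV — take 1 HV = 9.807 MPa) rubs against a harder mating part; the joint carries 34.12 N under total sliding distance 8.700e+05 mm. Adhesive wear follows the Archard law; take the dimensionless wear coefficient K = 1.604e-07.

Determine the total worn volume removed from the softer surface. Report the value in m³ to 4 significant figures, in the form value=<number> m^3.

value=1.260e-12 m^3

The algebra keeps full float precision, and the intermediates are printed rounded — rounded just once to four significant figures.
Distance covered L = 8.700e+05 mm = 870.0 m.
Hardness H = 385.3 HV × 9.807 MPa/HV = 3779 MPa = 3.779e+09 Pa.
As SI base values: W = 34.12 N, H = 3.779e+09 Pa, K = 1.604e-07.
The Archard volume V = K·W·L/H = 1.604e-07 · 34.12 · 870.0 / 3.779e+09 = 1.260e-12 m³.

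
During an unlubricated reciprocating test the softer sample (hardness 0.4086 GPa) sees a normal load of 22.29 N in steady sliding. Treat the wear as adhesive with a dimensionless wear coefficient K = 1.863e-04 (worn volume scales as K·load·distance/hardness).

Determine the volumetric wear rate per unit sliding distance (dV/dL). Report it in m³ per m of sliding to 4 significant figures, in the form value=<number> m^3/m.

value=1.016e-11 m^3/m

Every step keeps full precision. Intermediates are printed rounded; one final rounding, at four significant figures.
Convert: Hardness H = 0.4086 GPa = 4.086e+08 Pa.
In SI base units, W = 22.29 N, H = 4.086e+08 Pa, K = 1.863e-04.
Rate of wear dV/dL = K·W/H, per unit distance: 1.863e-04 · 22.29 / 4.086e+08 = 1.016e-11 m³/m.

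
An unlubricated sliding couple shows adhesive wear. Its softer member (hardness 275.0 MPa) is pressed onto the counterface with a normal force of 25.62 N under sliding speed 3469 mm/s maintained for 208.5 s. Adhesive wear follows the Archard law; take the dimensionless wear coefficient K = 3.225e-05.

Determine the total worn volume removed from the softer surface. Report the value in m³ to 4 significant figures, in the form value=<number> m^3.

value=2.173e-09 m^3

Every step holds full precision; intermediates are displayed rounded, and rounded just once: four significant figures.
Sliding speed v = 3469 mm/s = 3.469 m/s. Path length L = v·t = 3.469 m/s × 208.5 s = 723.3 m.
Hardness H = 275.0 MPa = 2.750e+08 Pa.
Working in SI base units: W = 25.62 N, H = 2.750e+08 Pa, K = 3.225e-05.
Worn volume V = K·W·L/H = 3.225e-05 · 25.62 · 723.3 / 2.750e+08 = 2.173e-09 m³.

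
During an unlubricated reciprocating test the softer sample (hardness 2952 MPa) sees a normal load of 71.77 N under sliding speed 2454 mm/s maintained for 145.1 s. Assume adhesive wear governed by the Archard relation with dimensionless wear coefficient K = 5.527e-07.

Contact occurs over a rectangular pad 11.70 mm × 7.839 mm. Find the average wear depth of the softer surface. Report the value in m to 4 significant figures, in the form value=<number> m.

value=5.217e-08 m

The computation runs at full float precision; the intermediates are printed rounded; rounded just once: four significant digits.
Sliding speed v = 2454 mm/s = 2.454 m/s. Total distance L = v·t = 2.454 m/s × 145.1 s = 356.1 m.
Hardness H = 2952 MPa = 2.952e+09 Pa.
Pad sides 11.70 mm × 7.839 mm = 0.01170 m × 0.007839 m. Contact area A = 0.01170 m × 0.007839 m = 9.172e-05 m².
In SI base units: W = 71.77 N, H = 2.952e+09 Pa, K = 5.527e-07.
Volume removed: V = K·W·L/H = 5.527e-07 · 71.77 · 356.1 / 2.952e+09 = 4.785e-12 m³.
Mean depth h = V/A = 4.785e-12 / 9.172e-05 = 5.217e-08 m.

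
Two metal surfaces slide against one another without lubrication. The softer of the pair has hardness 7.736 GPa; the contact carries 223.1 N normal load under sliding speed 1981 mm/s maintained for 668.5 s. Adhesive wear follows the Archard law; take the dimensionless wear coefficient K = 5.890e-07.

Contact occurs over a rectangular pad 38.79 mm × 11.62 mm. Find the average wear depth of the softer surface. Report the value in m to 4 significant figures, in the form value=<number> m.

value=4.991e-08 m

Printed values are rounded — all arithmetic carries exact precision, and a single final rounding: four significant digits.
Sliding speed v = 1981 mm/s = 1.981 m/s. Path length L = v·t = 1.981 m/s × 668.5 s = 1324 m.
Hardness H = 7.736 GPa = 7.736e+09 Pa.
Pad sides 38.79 mm × 11.62 mm = 0.03879 m × 0.01162 m. Contact area A = 0.03879 m × 0.01162 m = 4.507e-04 m².
As SI base values: W = 223.1 N, H = 7.736e+09 Pa, K = 5.890e-07.
Apply Archard: V = K·W·L/H = 5.890e-07 · 223.1 · 1324 / 7.736e+09 = 2.249e-11 m³.
Wear depth h = V/A = 2.249e-11 / 4.507e-04 = 4.991e-08 m.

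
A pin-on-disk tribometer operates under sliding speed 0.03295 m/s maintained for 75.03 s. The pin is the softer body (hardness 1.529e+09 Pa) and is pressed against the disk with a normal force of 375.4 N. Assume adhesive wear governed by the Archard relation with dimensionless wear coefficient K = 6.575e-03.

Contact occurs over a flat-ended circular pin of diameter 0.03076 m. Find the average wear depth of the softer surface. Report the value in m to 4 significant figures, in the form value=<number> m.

value=5.370e-06 m

The algebra carries full precision — the intermediates are printed rounded — one final rounding, at 4 significant digits.
The distance L = v·t = 0.03295 m/s × 75.03 s = 2.472 m.
Contact area A = π·d²/4 = π·(0.03076 m)²/4 = 7.431e-04 m².
Collected in SI base units: W = 375.4 N, H = 1.529e+09 Pa, K = 6.575e-03.
Archard relation: V = K·W·L/H = 6.575e-03 · 375.4 · 2.472 / 1.529e+09 = 3.991e-09 m³.
Mean wear depth h = V/A = 3.991e-09 / 7.431e-04 = 5.370e-06 m.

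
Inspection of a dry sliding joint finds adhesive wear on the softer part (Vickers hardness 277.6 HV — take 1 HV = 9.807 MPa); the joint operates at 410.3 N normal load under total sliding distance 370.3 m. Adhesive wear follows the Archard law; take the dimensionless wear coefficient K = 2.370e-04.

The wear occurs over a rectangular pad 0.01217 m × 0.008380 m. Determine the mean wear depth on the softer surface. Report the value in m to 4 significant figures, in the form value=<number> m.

value=1.297e-04 m

Shown intermediates are rounded, and each operation runs at full float precision, and a single final rounding, at 4 significant figures.
Convert: Hardness H = 277.6 HV × 9.807 MPa/HV = 2722 MPa = 2.722e+09 Pa.
Convert: Contact area A = 0.01217 m × 0.008380 m = 1.020e-04 m².
Restated in SI base units: W = 410.3 N, H = 2.722e+09 Pa, K = 2.370e-04.
The Archard volume V = K·W·L/H = 2.370e-04 · 410.3 · 370.3 / 2.722e+09 = 1.323e-08 m³.
Mean wear depth h = V/A = 1.323e-08 / 1.020e-04 = 1.297e-04 m.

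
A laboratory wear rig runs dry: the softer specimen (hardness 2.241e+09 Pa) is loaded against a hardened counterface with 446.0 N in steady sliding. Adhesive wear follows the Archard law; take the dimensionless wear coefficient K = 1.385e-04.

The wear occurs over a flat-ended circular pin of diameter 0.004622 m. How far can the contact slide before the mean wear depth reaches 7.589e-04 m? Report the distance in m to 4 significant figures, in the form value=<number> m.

The computation keeps full float precision, and quoted intermediates are rounded. Rounded once at the end, at 4 significant figures.
Convert: Contact area A = π·d²/4 = π·(0.004622 m)²/4 = 1.678e-05 m².
Expressed in SI base units: W = 446.0 N, H = 2.241e+09 Pa, K = 1.385e-04.
Permissible volume V_lim = h_lim·A = 7.589e-04 · 1.678e-05 = 1.273e-08 m³.
Inverting, life L = V_lim·H/(K·W) = 1.273e-08 · 2.241e+09 / (1.385e-04 · 446.0) = 461.9 m.

value=461.9 m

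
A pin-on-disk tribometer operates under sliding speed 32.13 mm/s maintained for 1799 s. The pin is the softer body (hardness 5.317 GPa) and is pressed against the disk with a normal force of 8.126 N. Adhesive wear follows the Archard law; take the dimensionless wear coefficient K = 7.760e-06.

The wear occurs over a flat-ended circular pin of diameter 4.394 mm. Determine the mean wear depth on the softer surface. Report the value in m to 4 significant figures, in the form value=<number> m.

value=4.521e-08 m

Each operation carries exact precision, and displayed values are rounded; rounded once at the end: four significant digits.
Sliding speed v = 32.13 mm/s = 0.03213 m/s. Distance L = v·t = 0.03213 m/s × 1799 s = 57.80 m.
Hardness H = 5.317 GPa = 5.317e+09 Pa.
Pin diameter d = 4.394 mm = 0.004394 m. Contact area A = π·d²/4 = π·(0.004394 m)²/4 = 1.516e-05 m².
Restated in SI base units: W = 8.126 N, H = 5.317e+09 Pa, K = 7.760e-06.
Volume removed: V = K·W·L/H = 7.760e-06 · 8.126 · 57.80 / 5.317e+09 = 6.855e-13 m³.
Wear depth h = V/A = 6.855e-13 / 1.516e-05 = 4.521e-08 m.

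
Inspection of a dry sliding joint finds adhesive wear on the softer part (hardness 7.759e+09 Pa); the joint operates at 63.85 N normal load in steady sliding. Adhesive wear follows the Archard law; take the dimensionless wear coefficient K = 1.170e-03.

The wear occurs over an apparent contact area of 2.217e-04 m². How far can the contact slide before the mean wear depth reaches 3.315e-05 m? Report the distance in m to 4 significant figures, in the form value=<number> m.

All working math holds full precision — intermediates appear rounded; a lone final rounding to four significant figures.
Collected in SI base units: W = 63.85 N, H = 7.759e+09 Pa, K = 1.170e-03.
Allowed volume V_lim = h_lim·A = 3.315e-05 · 2.217e-04 = 7.349e-09 m³.
Sliding life L = V_lim·H/(K·W) = 7.349e-09 · 7.759e+09 / (1.170e-03 · 63.85) = 763.3 m.

value=763.3 m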